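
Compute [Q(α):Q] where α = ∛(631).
[Q(α):Q] = 3

The minimal polynomial of α is x^3 - 631, irreducible over Q since 631 is not a perfect cube (so x^3 - 631 has no rational root). Hence [Q(α):Q] = deg(m_α) = 3.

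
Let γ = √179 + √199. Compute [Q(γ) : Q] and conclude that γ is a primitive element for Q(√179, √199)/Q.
[Q(γ) : Q] = 4 (equivalently, Q(γ) = Q(√179, √199))

Obviously Q(γ) ⊆ Q(√179, √199), and [Q(√179, √199):Q] = 4 (since 179, 199 are distinct squarefree integers > 1 with 35621 not a perfect square). To show equality we compute the minimal polynomial of γ. From γ = √179 + √199: γ^2 = 179 + 2√(35621) + 199 = 378 + 2√(35621), so γ^2 - 378 = 2√(35621); squaring, (γ^2 - 378)^2 = 4·35621, i.e. γ^4 - 756γ^2 + 142884 - 142484 = 0, i.e. γ^4 - 756γ^2 + 400 = 0. So γ is a root of x^4 - 756x^2 + 400. This polynomial is irreducible over Q: it has no rational root (each ±√179 ± √199 is irrational), and any factorization into two quadratics over Q would force √(35621) ∈ Q (pairing opposite roots) or √179, √199 ∈ Q (other pairings), all impossible. Hence [Q(γ):Q] = 4 = [Q(√179, √199):Q], so Q(γ) = Q(√179, √199).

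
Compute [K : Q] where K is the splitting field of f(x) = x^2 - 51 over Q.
[K : Q] = 2

f(x) = x^2 - 51 factors as (x - √51)(x + √51). The splitting field is K = Q(√51). Since 51 is squarefree and > 1, it is not a perfect square, so x^2 - 51 is irreducible over Q and [Q(√51) : Q] = 2. Hence [K : Q] = 2.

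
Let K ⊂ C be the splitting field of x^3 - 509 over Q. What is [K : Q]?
[K : Q] = 6

The roots of x^3 - 509 are ∛509, ω∛509, ω^2∛509 where ω = e^(2πi/3) is a primitive cube root of unity, so K = Q(∛509, ω). Now [Q(∛509):Q] = 3 (since 509 is not a perfect cube, x^3 - 509 is irreducible) and [Q(ω):Q] = 2. Both 2 and 3 divide [K:Q], and [K:Q] ≤ 3·2 = 6, so [K:Q] = 6. (Equivalently: Q(∛509) ⊂ R but ω ∉ R, so [K : Q(∛509)] = 2.)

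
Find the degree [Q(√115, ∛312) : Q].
[Q(√115, ∛312) : Q] = 6

Let L = Q(√115, ∛312). Since Q(√115) ⊂ L and [Q(√115):Q] = 2, the tower law gives 2 | [L:Q]. Likewise Q(∛312) ⊂ L with [Q(∛312):Q] = 3 (because 312 is not a perfect cube), so 3 | [L:Q]. As gcd(2,3) = 1, [L:Q] is divisible by 6. Conversely L is generated over Q by √115 and ∛312, so [L:Q] ≤ 2·3 = 6. Therefore [Q(√115, ∛312) : Q] = 6.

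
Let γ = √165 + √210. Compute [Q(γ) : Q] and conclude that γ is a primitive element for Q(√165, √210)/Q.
[Q(γ) : Q] = 4 (equivalently, Q(γ) = Q(√165, √210))

Obviously Q(γ) ⊆ Q(√165, √210), and [Q(√165, √210):Q] = 4 (since 165, 210 are distinct squarefree integers > 1 with 34650 not a perfect square). To show equality we compute the minimal polynomial of γ. From γ = √165 + √210: γ^2 = 165 + 2√(34650) + 210 = 375 + 2√(34650), so γ^2 - 375 = 2√(34650); squaring, (γ^2 - 375)^2 = 4·34650, i.e. γ^4 - 750γ^2 + 140625 - 138600 = 0, i.e. γ^4 - 750γ^2 + 2025 = 0. So γ is a root of x^4 - 750x^2 + 2025. This polynomial is irreducible over Q: it has no rational root (each ±√165 ± √210 is irrational), and any factorization into two quadratics over Q would force √(34650) ∈ Q (pairing opposite roots) or √165, √210 ∈ Q (other pairings), all impossible. Hence [Q(γ):Q] = 4 = [Q(√165, √210):Q], so Q(γ) = Q(√165, √210).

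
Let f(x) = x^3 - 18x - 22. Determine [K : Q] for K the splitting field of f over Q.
[K : Q] = 6

By the rational root test, any rational root of the monic integer polynomial f(x) = x^3 - 18x - 22 must be an integer dividing the constant term -22, i.e. one of ±{1, 2, 11, 22}. Evaluating: f(1) = -39, f(-1) = -5, f(2) = -50, f(-2) = 6, f(11) = 1111, f(-11) = -1155, f(22) = 10230, f(-22) = -10274; none is 0, so f has no rational root and is therefore irreducible over Q (a cubic with no linear factor over a field is irreducible). For an irreducible cubic, the Galois group is A_3 or S_3 according as the discriminant disc(f) = -4a^3 - 27b^2 = -4·(-18)^3 - 27·(-22)^2 = 10260 is or is not a square in Q. Here disc(f) = 10260 is not a perfect square in Q, so the Galois group of f over Q is not contained in A_3 and must be all of S_3. The splitting field has degree |S_3| = 6 over Q, so [K : Q] = 6.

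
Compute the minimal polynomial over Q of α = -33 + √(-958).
m_α(x) = x^2 + 66x + 2047

From α + 33 = √(-958), squaring gives (α + 33)^2 = -958, i.e. α^2 + 66α + 1089 = -958, so α^2 + 66α + 2047 = 0. The discriminant of x^2 + 66x + 2047 is (66)^2 - 4·(2047) = 4356 - 8188 = -3832, and 4·(-958) is not a perfect square in Q since -958 is squarefree and ≠ 1. Hence x^2 + 66x + 2047 is irreducible over Q and is the minimal polynomial of α.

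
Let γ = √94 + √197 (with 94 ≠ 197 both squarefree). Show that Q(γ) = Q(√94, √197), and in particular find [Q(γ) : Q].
[Q(γ) : Q] = 4 (equivalently, Q(γ) = Q(√94, √197))

Obviously Q(γ) ⊆ Q(√94, √197), and [Q(√94, √197):Q] = 4 (since 94, 197 are distinct squarefree integers > 1 with 18518 not a perfect square). To show equality we compute the minimal polynomial of γ. From γ = √94 + √197: γ^2 = 94 + 2√(18518) + 197 = 291 + 2√(18518), so γ^2 - 291 = 2√(18518); squaring, (γ^2 - 291)^2 = 4·18518, i.e. γ^4 - 582γ^2 + 84681 - 74072 = 0, i.e. γ^4 - 582γ^2 + 10609 = 0. So γ is a root of x^4 - 582x^2 + 10609. This polynomial is irreducible over Q: it has no rational root (each ±√94 ± √197 is irrational), and any factorization into two quadratics over Q would force √(18518) ∈ Q (pairing opposite roots) or √94, √197 ∈ Q (other pairings), all impossible. Hence [Q(γ):Q] = 4 = [Q(√94, √197):Q], so Q(γ) = Q(√94, √197).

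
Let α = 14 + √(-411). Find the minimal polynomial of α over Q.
m_α(x) = x^2 - 28x + 607

From α - 14 = √(-411), squaring gives (α - 14)^2 = -411, i.e. α^2 - 28α + 196 = -411, so α^2 - 28α + 607 = 0. The discriminant of x^2 - 28x + 607 is (-28)^2 - 4·(607) = 784 - 2428 = -1644, and 4·(-411) is not a perfect square in Q since -411 is squarefree and ≠ 1. Hence x^2 - 28x + 607 is irreducible over Q and is the minimal polynomial of α.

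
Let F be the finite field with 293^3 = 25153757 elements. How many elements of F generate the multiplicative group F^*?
There are φ(25153756) = 12404448 primitive elements

F_q^* is cyclic of order q - 1 = 25153756. A cyclic group of order m has exactly φ(m) generators. Here m = 25153756 = 2^2 · 73 · 86143, so the number of primitive elements is φ(25153756) = 12404448.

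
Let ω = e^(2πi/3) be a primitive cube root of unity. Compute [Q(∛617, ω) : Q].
[Q(∛617, ω) : Q] = 6

[Q(∛617):Q] = 3 (min poly x^3 - 617, irreducible since 617 is not a perfect cube). [Q(ω):Q] = 2 (min poly x^2 + x + 1). Since Q(∛617) ⊂ R and ω ∉ R, we have ω ∉ Q(∛617), so x^2 + x + 1 remains irreducible over Q(∛617) and [Q(∛617, ω) : Q(∛617)] = 2. By the tower law, [Q(∛617, ω) : Q] = 3 · 2 = 6. (In fact Q(∛617, ω) is the splitting field of x^3 - 617 over Q.)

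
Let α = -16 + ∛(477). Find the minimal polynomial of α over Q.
m_α(x) = x^3 + 48x^2 + 768x + 3619

Set β = α + 16 = ∛(477), so β^3 = 477. Then (α + 16)^3 - 477 = 0, i.e. α is a root of g(x) = (x + 16)^3 - 477 = x^3 + 48x^2 + 768x + 3619. Since g(x) = h(x + 16) where h(x) = x^3 - 477, and h is irreducible over Q (because 477 is not a perfect cube, so h has no rational root, and a monic cubic with no rational root is irreducible), g is also irreducible (irreducibility is preserved under the substitution x → x + 16). Hence m_α(x) = x^3 + 48x^2 + 768x + 3619.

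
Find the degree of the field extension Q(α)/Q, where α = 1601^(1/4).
[Q(α):Q] = 4

α is a root of x^4 - 1601. By Eisenstein's criterion at the prime p = 1601 (which divides the constant term 1601 but p^2 = 2563201 does not, since 1601 is squarefree), x^4 - 1601 is irreducible over Q. Hence [Q(α):Q] = 4.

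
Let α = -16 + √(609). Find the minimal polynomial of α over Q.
m_α(x) = x^2 + 32x - 353

From α + 16 = √(609), squaring gives (α + 16)^2 = 609, i.e. α^2 + 32α + 256 = 609, so α^2 + 32α - 353 = 0. The discriminant of x^2 + 32x - 353 is (32)^2 - 4·(-353) = 1024 + 1412 = 2436, and 4·(609) is not a perfect square in Q since 609 is squarefree and ≠ 1. Hence x^2 + 32x - 353 is irreducible over Q and is the minimal polynomial of α.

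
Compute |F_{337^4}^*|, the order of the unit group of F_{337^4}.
|F_{337^4}^*| = 12897917760

F_{337^4} has 337^4 = 12897917761 elements; its multiplicative group consists of all nonzero elements, so |F_{337^4}^*| = 12897917761 - 1 = 12897917760. (It is cyclic since any finite subgroup of the multiplicative group of a field is cyclic.)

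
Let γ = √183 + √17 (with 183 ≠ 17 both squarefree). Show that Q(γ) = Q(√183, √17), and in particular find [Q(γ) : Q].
[Q(γ) : Q] = 4 (equivalently, Q(γ) = Q(√183, √17))

Obviously Q(γ) ⊆ Q(√183, √17), and [Q(√183, √17):Q] = 4 (since 183, 17 are distinct squarefree integers > 1 with 3111 not a perfect square). To show equality we compute the minimal polynomial of γ. From γ = √183 + √17: γ^2 = 183 + 2√(3111) + 17 = 200 + 2√(3111), so γ^2 - 200 = 2√(3111); squaring, (γ^2 - 200)^2 = 4·3111, i.e. γ^4 - 400γ^2 + 40000 - 12444 = 0, i.e. γ^4 - 400γ^2 + 27556 = 0. So γ is a root of x^4 - 400x^2 + 27556. This polynomial is irreducible over Q: it has no rational root (each ±√183 ± √17 is irrational), and any factorization into two quadratics over Q would force √(3111) ∈ Q (pairing opposite roots) or √183, √17 ∈ Q (other pairings), all impossible. Hence [Q(γ):Q] = 4 = [Q(√183, √17):Q], so Q(γ) = Q(√183, √17).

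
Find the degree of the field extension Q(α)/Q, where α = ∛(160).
[Q(α):Q] = 3

The minimal polynomial of α is x^3 - 160, irreducible over Q since 160 is not a perfect cube (so x^3 - 160 has no rational root). Hence [Q(α):Q] = deg(m_α) = 3.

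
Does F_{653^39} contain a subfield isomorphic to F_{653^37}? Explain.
No: F_{653^37} is not a subfield of F_{653^39}

F_{p^m} embeds in F_{p^n} iff m | n. Here 37 ∤ 39 (since 39 = 1·37 + 2 with remainder 2 ≠ 0), so F_{653^37} is not a subfield of F_{653^39}. Equivalently: if it were, the tower law would give 37 = [F_{653^37}:F_653] dividing [F_{653^39}:F_653] = 39, contradiction.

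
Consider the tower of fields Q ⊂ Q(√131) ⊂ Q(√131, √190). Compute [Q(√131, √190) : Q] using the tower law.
[Q(√131, √190) : Q] = 4

[Q(√131):Q] = 2 (min poly x^2 - 131, irreducible since 131 is squarefree > 1). For the top step, suppose √190 ∈ Q(√131), say √190 = c + d√131 with c, d ∈ Q. Squaring: 190 = c^2 + 131d^2 + 2cd√131. Since √131 ∉ Q this forces 2cd = 0. If d = 0 then √190 = c ∈ Q, contradicting 190 squarefree > 1. If c = 0 then 190 = 131d^2, so 131·190 = (131d)^2 is a perfect square in Q — but 131·190 = 24890 is not a perfect square (since 131 and 190 are distinct squarefree integers). Contradiction. Hence √190 ∉ Q(√131), so x^2 - 190 stays irreducible over Q(√131) and [Q(√131, √190) : Q(√131)] = 2. By the tower law, [Q(√131, √190) : Q] = 2 · 2 = 4.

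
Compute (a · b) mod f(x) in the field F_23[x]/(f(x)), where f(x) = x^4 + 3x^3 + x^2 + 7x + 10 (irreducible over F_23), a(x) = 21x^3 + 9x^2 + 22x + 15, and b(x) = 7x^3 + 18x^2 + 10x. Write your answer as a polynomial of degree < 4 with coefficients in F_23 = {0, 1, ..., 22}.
a · b ≡ 12x^3 + 21x^2 + 4x + 5 (mod f(x))

Multiply in F_23[x]: a(x)·b(x) = (21x^3 + 9x^2 + 22x + 15)·(7x^3 + 18x^2 + 10x) = 9x^6 + 4x^5 + 20x^4 + 16x^3 + 7x^2 + 12x. This has degree ≥ 4, so divide by f(x) over F_23: 9x^6 + 4x^5 + 20x^4 + 16x^3 + 7x^2 + 12x = (9x^2 + 11)·(x^4 + 3x^3 + x^2 + 7x + 10) + (12x^3 + 21x^2 + 4x + 5). Hence a·b ≡ 12x^3 + 21x^2 + 4x + 5 (mod f). (F_23[x]/(f) is a field with 23^4 = 279841 elements since f is irreducible of degree 4.)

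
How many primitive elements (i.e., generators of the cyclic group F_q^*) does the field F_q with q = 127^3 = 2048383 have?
There are φ(2048382) = 585144 primitive elements

F_q^* is cyclic of order q - 1 = 2048382. A cyclic group of order m has exactly φ(m) generators. Here m = 2048382 = 2 · 3^3 · 7 · 5419, so the number of primitive elements is φ(2048382) = 585144.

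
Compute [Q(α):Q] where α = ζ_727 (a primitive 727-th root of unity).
[Q(α):Q] = 726

The minimal polynomial of ζ_727 over Q is the 727-th cyclotomic polynomial Φ_727(x), which is irreducible over Q and has degree φ(727) = 726. Hence [Q(α):Q] = φ(727) = 726.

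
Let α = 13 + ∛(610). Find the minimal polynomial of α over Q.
m_α(x) = x^3 - 39x^2 + 507x - 2807

Set β = α - 13 = ∛(610), so β^3 = 610. Then (α - 13)^3 - 610 = 0, i.e. α is a root of g(x) = (x - 13)^3 - 610 = x^3 - 39x^2 + 507x - 2807. Since g(x) = h(x - 13) where h(x) = x^3 - 610, and h is irreducible over Q (because 610 is not a perfect cube, so h has no rational root, and a monic cubic with no rational root is irreducible), g is also irreducible (irreducibility is preserved under the substitution x → x - 13). Hence m_α(x) = x^3 - 39x^2 + 507x - 2807.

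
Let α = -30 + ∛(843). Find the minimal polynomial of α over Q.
m_α(x) = x^3 + 90x^2 + 2700x + 26157

Set β = α + 30 = ∛(843), so β^3 = 843. Then (α + 30)^3 - 843 = 0, i.e. α is a root of g(x) = (x + 30)^3 - 843 = x^3 + 90x^2 + 2700x + 26157. Since g(x) = h(x + 30) where h(x) = x^3 - 843, and h is irreducible over Q (because 843 is not a perfect cube, so h has no rational root, and a monic cubic with no rational root is irreducible), g is also irreducible (irreducibility is preserved under the substitution x → x + 30). Hence m_α(x) = x^3 + 90x^2 + 2700x + 26157.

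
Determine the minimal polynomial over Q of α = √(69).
m_α(x) = x^2 - 69

α satisfies α^2 - 69 = 0, so x^2 - 69 annihilates α. Since d = 69 is squarefree and ≠ 1, it is not a perfect square in Q, so x^2 - 69 has no rational root and is therefore irreducible over Q (a degree-2 polynomial over a field is irreducible iff it has no root). Hence m_α(x) = x^2 - 69.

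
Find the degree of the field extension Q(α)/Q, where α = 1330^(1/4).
[Q(α):Q] = 4

α is a root of x^4 - 1330. By Eisenstein's criterion at the prime p = 2 (which divides the constant term 1330 but p^2 = 4 does not, since 1330 is squarefree), x^4 - 1330 is irreducible over Q. Hence [Q(α):Q] = 4.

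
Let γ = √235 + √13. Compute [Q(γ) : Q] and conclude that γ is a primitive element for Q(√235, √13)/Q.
[Q(γ) : Q] = 4 (equivalently, Q(γ) = Q(√235, √13))

Obviously Q(γ) ⊆ Q(√235, √13), and [Q(√235, √13):Q] = 4 (since 235, 13 are distinct squarefree integers > 1 with 3055 not a perfect square). To show equality we compute the minimal polynomial of γ. From γ = √235 + √13: γ^2 = 235 + 2√(3055) + 13 = 248 + 2√(3055), so γ^2 - 248 = 2√(3055); squaring, (γ^2 - 248)^2 = 4·3055, i.e. γ^4 - 496γ^2 + 61504 - 12220 = 0, i.e. γ^4 - 496γ^2 + 49284 = 0. So γ is a root of x^4 - 496x^2 + 49284. This polynomial is irreducible over Q: it has no rational root (each ±√235 ± √13 is irrational), and any factorization into two quadratics over Q would force √(3055) ∈ Q (pairing opposite roots) or √235, √13 ∈ Q (other pairings), all impossible. Hence [Q(γ):Q] = 4 = [Q(√235, √13):Q], so Q(γ) = Q(√235, √13).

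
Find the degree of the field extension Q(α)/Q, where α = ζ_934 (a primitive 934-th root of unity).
[Q(α):Q] = 466

The minimal polynomial of ζ_934 over Q is the 934-th cyclotomic polynomial Φ_934(x), which is irreducible over Q and has degree φ(934) = 466. Hence [Q(α):Q] = φ(934) = 466.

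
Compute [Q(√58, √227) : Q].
[Q(√58, √227) : Q] = 4

[Q(√58):Q] = 2 (min poly x^2 - 58, irreducible since 58 is squarefree > 1). For the top step, suppose √227 ∈ Q(√58), say √227 = c + d√58 with c, d ∈ Q. Squaring: 227 = c^2 + 58d^2 + 2cd√58. Since √58 ∉ Q this forces 2cd = 0. If d = 0 then √227 = c ∈ Q, contradicting 227 squarefree > 1. If c = 0 then 227 = 58d^2, so 58·227 = (58d)^2 is a perfect square in Q — but 58·227 = 13166 is not a perfect square (since 58 and 227 are distinct squarefree integers). Contradiction. Hence √227 ∉ Q(√58), so x^2 - 227 stays irreducible over Q(√58) and [Q(√58, √227) : Q(√58)] = 2. By the tower law, [Q(√58, √227) : Q] = 2 · 2 = 4.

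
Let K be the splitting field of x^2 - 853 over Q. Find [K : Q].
[K : Q] = 2

f(x) = x^2 - 853 factors as (x - √853)(x + √853). The splitting field is K = Q(√853). Since 853 is squarefree and > 1, it is not a perfect square, so x^2 - 853 is irreducible over Q and [Q(√853) : Q] = 2. Hence [K : Q] = 2.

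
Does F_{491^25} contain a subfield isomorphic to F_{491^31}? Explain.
No: F_{491^31} is not a subfield of F_{491^25}

F_{p^m} embeds in F_{p^n} iff m | n. Here 31 ∤ 25 (since 25 = 0·31 + 25 with remainder 25 ≠ 0), so F_{491^31} is not a subfield of F_{491^25}. Equivalently: if it were, the tower law would give 31 = [F_{491^31}:F_491] dividing [F_{491^25}:F_491] = 25, contradiction.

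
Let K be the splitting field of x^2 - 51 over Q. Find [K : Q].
[K : Q] = 2

f(x) = x^2 - 51 factors as (x - √51)(x + √51). The splitting field is K = Q(√51). Since 51 is squarefree and > 1, it is not a perfect square, so x^2 - 51 is irreducible over Q and [Q(√51) : Q] = 2. Hence [K : Q] = 2.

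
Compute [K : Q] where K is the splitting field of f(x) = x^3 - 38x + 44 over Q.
[K : Q] = 6

By the rational root test, any rational root of the monic integer polynomial f(x) = x^3 - 38x + 44 must be an integer dividing the constant term 44, i.e. one of ±{1, 2, 4, 11, 22, 44}. Evaluating: f(1) = 7, f(-1) = 81, f(2) = -24, f(-2) = 112, f(4) = -44, f(-4) = 132, f(11) = 957, f(-11) = -869, f(22) = 9856, f(-22) = -9768, f(44) = 83556, f(-44) = -83468; none is 0, so f has no rational root and is therefore irreducible over Q (a cubic with no linear factor over a field is irreducible). For an irreducible cubic, the Galois group is A_3 or S_3 according as the discriminant disc(f) = -4a^3 - 27b^2 = -4·(-38)^3 - 27·(44)^2 = 167216 is or is not a square in Q. Here disc(f) = 167216 is not a perfect square in Q, so the Galois group of f over Q is not contained in A_3 and must be all of S_3. The splitting field has degree |S_3| = 6 over Q, so [K : Q] = 6.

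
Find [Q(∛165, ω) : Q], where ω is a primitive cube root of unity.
[Q(∛165, ω) : Q] = 6

[Q(∛165):Q] = 3 (min poly x^3 - 165, irreducible since 165 is not a perfect cube). [Q(ω):Q] = 2 (min poly x^2 + x + 1). Since Q(∛165) ⊂ R and ω ∉ R, we have ω ∉ Q(∛165), so x^2 + x + 1 remains irreducible over Q(∛165) and [Q(∛165, ω) : Q(∛165)] = 2. By the tower law, [Q(∛165, ω) : Q] = 3 · 2 = 6. (In fact Q(∛165, ω) is the splitting field of x^3 - 165 over Q.)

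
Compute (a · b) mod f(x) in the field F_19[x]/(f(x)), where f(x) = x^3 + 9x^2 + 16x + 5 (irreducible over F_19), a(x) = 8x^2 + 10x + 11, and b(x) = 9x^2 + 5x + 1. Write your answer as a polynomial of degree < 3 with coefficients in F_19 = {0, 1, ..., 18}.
a · b ≡ 13x + 17 (mod f(x))

Multiply in F_19[x]: a(x)·b(x) = (8x^2 + 10x + 11)·(9x^2 + 5x + 1) = 15x^4 + 16x^3 + 5x^2 + 8x + 11. This has degree ≥ 3, so divide by f(x) over F_19: 15x^4 + 16x^3 + 5x^2 + 8x + 11 = (15x + 14)·(x^3 + 9x^2 + 16x + 5) + (13x + 17). Hence a·b ≡ 13x + 17 (mod f). (F_19[x]/(f) is a field with 19^3 = 6859 elements since f is irreducible of degree 3.)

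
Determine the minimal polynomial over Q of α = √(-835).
m_α(x) = x^2 + 835

α satisfies α^2 + 835 = 0, so x^2 + 835 annihilates α. Since d = -835 is squarefree and ≠ 1, it is not a perfect square in Q, so x^2 + 835 has no rational root and is therefore irreducible over Q (a degree-2 polynomial over a field is irreducible iff it has no root). Hence m_α(x) = x^2 + 835.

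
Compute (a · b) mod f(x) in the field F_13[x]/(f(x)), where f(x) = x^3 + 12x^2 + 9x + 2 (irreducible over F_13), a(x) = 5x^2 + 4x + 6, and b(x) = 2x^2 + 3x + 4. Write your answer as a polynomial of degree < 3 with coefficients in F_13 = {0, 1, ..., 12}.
a · b ≡ 3x + 10 (mod f(x))

Multiply in F_13[x]: a(x)·b(x) = (5x^2 + 4x + 6)·(2x^2 + 3x + 4) = 10x^4 + 10x^3 + 5x^2 + 8x + 11. This has degree ≥ 3, so divide by f(x) over F_13: 10x^4 + 10x^3 + 5x^2 + 8x + 11 = (10x + 7)·(x^3 + 12x^2 + 9x + 2) + (3x + 10). Hence a·b ≡ 3x + 10 (mod f). (F_13[x]/(f) is a field with 13^3 = 2197 elements since f is irreducible of degree 3.)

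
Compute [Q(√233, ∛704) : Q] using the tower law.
[Q(√233, ∛704) : Q] = 6

Let L = Q(√233, ∛704). Since Q(√233) ⊂ L and [Q(√233):Q] = 2, the tower law gives 2 | [L:Q]. Likewise Q(∛704) ⊂ L with [Q(∛704):Q] = 3 (because 704 is not a perfect cube), so 3 | [L:Q]. As gcd(2,3) = 1, [L:Q] is divisible by 6. Conversely L is generated over Q by √233 and ∛704, so [L:Q] ≤ 2·3 = 6. Therefore [Q(√233, ∛704) : Q] = 6.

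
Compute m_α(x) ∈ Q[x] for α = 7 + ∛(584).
m_α(x) = x^3 - 21x^2 + 147x - 927

Set β = α - 7 = ∛(584), so β^3 = 584. Then (α - 7)^3 - 584 = 0, i.e. α is a root of g(x) = (x - 7)^3 - 584 = x^3 - 21x^2 + 147x - 927. Since g(x) = h(x - 7) where h(x) = x^3 - 584, and h is irreducible over Q (because 584 is not a perfect cube, so h has no rational root, and a monic cubic with no rational root is irreducible), g is also irreducible (irreducibility is preserved under the substitution x → x - 7). Hence m_α(x) = x^3 - 21x^2 + 147x - 927.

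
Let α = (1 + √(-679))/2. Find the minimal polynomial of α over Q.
m_α(x) = x^2 - x + 170

From 2α - 1 = √(-679), squaring gives (2α - 1)^2 = -679, i.e. 4α^2 - 4α + 1 = -679, so α^2 - α + (1 + 679)/4 = 0. Since -679 ≡ 1 (mod 4), (1 + 679)/4 = 170 ∈ Z. The polynomial x^2 - x + 170 has discriminant 1 - 4·(170) = -679, which is not a perfect square in Q (d = -679 is squarefree and ≠ 1), so x^2 - x + 170 is irreducible over Q. It is the minimal polynomial of α.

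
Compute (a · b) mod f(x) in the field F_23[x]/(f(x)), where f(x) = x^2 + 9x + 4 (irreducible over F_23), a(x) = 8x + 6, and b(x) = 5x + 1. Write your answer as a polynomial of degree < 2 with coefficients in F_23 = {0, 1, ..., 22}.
a · b ≡ 7 (mod f(x))

Multiply in F_23[x]: a(x)·b(x) = (8x + 6)·(5x + 1) = 17x^2 + 15x + 6. This has degree ≥ 2, so divide by f(x) over F_23: 17x^2 + 15x + 6 = (17)·(x^2 + 9x + 4) + (7). Hence a·b ≡ 7 (mod f). (F_23[x]/(f) is a field with 23^2 = 529 elements since f is irreducible of degree 2.)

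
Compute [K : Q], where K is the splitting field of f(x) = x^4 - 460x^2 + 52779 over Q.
[K : Q] = 4

Solving the quadratic in x^2: x^2 = (460 ± √(460^2 - 4·52779))/2 = (460 ± √484)/2 = (460 ± 22)/2, giving x^2 = 219 or x^2 = 241. So f(x) = (x^2 - 219)(x^2 - 241) and the roots of f are ±√219, ±√241. Hence the splitting field is K = Q(√219, √241). Since 219 and 241 are distinct squarefree integers > 1, their product 52779 is not a perfect square, so √241 ∉ Q(√219). By the tower law [K:Q] = [Q(√219,√241):Q(√219)] · [Q(√219):Q] = 2 · 2 = 4.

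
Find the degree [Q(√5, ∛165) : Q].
[Q(√5, ∛165) : Q] = 6

Let L = Q(√5, ∛165). Since Q(√5) ⊂ L and [Q(√5):Q] = 2, the tower law gives 2 | [L:Q]. Likewise Q(∛165) ⊂ L with [Q(∛165):Q] = 3 (because 165 is not a perfect cube), so 3 | [L:Q]. As gcd(2,3) = 1, [L:Q] is divisible by 6. Conversely L is generated over Q by √5 and ∛165, so [L:Q] ≤ 2·3 = 6. Therefore [Q(√5, ∛165) : Q] = 6.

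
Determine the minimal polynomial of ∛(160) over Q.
m_α(x) = x^3 - 160

α satisfies α^3 = 160, so x^3 - 160 annihilates α. By the rational root test, a rational root p/q (in lowest terms) of x^3 - 160 would satisfy p^3 = 160 q^3, forcing q = 1 and p^3 = 160; but 160 is not a perfect cube, contradiction. A monic cubic over Q with no rational root is irreducible (any nontrivial factorization would include a linear factor). Hence x^3 - 160 is the minimal polynomial of α, and in particular [Q(α):Q] = 3.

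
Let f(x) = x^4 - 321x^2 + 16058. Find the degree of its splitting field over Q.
[K : Q] = 4

Solving the quadratic in x^2: x^2 = (321 ± √(321^2 - 4·16058))/2 = (321 ± √38809)/2 = (321 ± 197)/2, giving x^2 = 259 or x^2 = 62. So f(x) = (x^2 - 259)(x^2 - 62) and the roots of f are ±√259, ±√62. Hence the splitting field is K = Q(√259, √62). Since 259 and 62 are distinct squarefree integers > 1, their product 16058 is not a perfect square, so √62 ∉ Q(√259). By the tower law [K:Q] = [Q(√259,√62):Q(√259)] · [Q(√259):Q] = 2 · 2 = 4.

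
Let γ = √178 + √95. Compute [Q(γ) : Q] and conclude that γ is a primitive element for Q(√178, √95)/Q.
[Q(γ) : Q] = 4 (equivalently, Q(γ) = Q(√178, √95))

Obviously Q(γ) ⊆ Q(√178, √95), and [Q(√178, √95):Q] = 4 (since 178, 95 are distinct squarefree integers > 1 with 16910 not a perfect square). To show equality we compute the minimal polynomial of γ. From γ = √178 + √95: γ^2 = 178 + 2√(16910) + 95 = 273 + 2√(16910), so γ^2 - 273 = 2√(16910); squaring, (γ^2 - 273)^2 = 4·16910, i.e. γ^4 - 546γ^2 + 74529 - 67640 = 0, i.e. γ^4 - 546γ^2 + 6889 = 0. So γ is a root of x^4 - 546x^2 + 6889. This polynomial is irreducible over Q: it has no rational root (each ±√178 ± √95 is irrational), and any factorization into two quadratics over Q would force √(16910) ∈ Q (pairing opposite roots) or √178, √95 ∈ Q (other pairings), all impossible. Hence [Q(γ):Q] = 4 = [Q(√178, √95):Q], so Q(γ) = Q(√178, √95).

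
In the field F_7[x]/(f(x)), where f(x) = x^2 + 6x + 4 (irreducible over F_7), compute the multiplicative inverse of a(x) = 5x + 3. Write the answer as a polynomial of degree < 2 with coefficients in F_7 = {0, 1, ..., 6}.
a(x)^(-1) ≡ 6x + 3 (mod f(x))

Since f is irreducible over F_7, F_7[x]/(f) is a field and a(x) ≠ 0 has an inverse. Apply the extended Euclidean algorithm to f(x) and a(x) in F_7[x]: f(x) = (3x + 5)·a(x) + (3). The last nonzero remainder is the constant 3 = gcd(f, a) in F_7. Back-substituting through the division chain expresses 3 = s(x)·a(x) + t(x)·f(x) with s(x) ≡ 4x + 2 (mod f), so (4x + 2)·a(x) ≡ 3 (mod f). Multiplying by 3^(-1) ≡ 5 in F_7 gives a(x)^(-1) ≡ 5·(4x + 2) ≡ 6x + 3 (mod f). Check: (5x + 3)·(6x + 3) = 2x^2 + 5x + 2 ≡ 1 (mod x^2 + 6x + 4).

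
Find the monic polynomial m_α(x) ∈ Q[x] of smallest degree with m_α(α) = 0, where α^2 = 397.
m_α(x) = x^2 - 397

α satisfies α^2 - 397 = 0, so x^2 - 397 annihilates α. Since d = 397 is squarefree and ≠ 1, it is not a perfect square in Q, so x^2 - 397 has no rational root and is therefore irreducible over Q (a degree-2 polynomial over a field is irreducible iff it has no root). Hence m_α(x) = x^2 - 397.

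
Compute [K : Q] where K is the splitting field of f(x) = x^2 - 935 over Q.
[K : Q] = 2

f(x) = x^2 - 935 factors as (x - √935)(x + √935). The splitting field is K = Q(√935). Since 935 is squarefree and > 1, it is not a perfect square, so x^2 - 935 is irreducible over Q and [Q(√935) : Q] = 2. Hence [K : Q] = 2.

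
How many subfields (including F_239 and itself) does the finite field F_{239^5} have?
F_{239^5} has 2 subfields

The subfields of F_{p^n} are exactly the fields F_{p^d} for d | n (each is the fixed field of the unique index-d subgroup of Gal(F_{p^n}/F_p) ≅ Z/nZ). The divisors of n = 5 are {1, 5}, giving 2 subfields: F_{239^1}, F_{239^5}.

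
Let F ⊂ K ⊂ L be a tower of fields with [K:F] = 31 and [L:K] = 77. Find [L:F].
[L:F] = 2387

The tower law says that for any tower of field extensions F ⊂ K ⊂ L with finite degrees, [L:F] = [L:K] · [K:F]. Here this gives [L:F] = 77 · 31 = 2387.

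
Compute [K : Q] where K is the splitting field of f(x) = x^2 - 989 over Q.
[K : Q] = 2

f(x) = x^2 - 989 factors as (x - √989)(x + √989). The splitting field is K = Q(√989). Since 989 is squarefree and > 1, it is not a perfect square, so x^2 - 989 is irreducible over Q and [Q(√989) : Q] = 2. Hence [K : Q] = 2.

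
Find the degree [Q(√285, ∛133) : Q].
[Q(√285, ∛133) : Q] = 6

Let L = Q(√285, ∛133). Since Q(√285) ⊂ L and [Q(√285):Q] = 2, the tower law gives 2 | [L:Q]. Likewise Q(∛133) ⊂ L with [Q(∛133):Q] = 3 (because 133 is not a perfect cube), so 3 | [L:Q]. As gcd(2,3) = 1, [L:Q] is divisible by 6. Conversely L is generated over Q by √285 and ∛133, so [L:Q] ≤ 2·3 = 6. Therefore [Q(√285, ∛133) : Q] = 6.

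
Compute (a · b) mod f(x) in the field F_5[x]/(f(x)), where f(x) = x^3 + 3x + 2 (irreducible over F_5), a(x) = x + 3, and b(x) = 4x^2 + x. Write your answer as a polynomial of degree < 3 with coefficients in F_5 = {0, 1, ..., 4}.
a · b ≡ 3x^2 + x + 2 (mod f(x))

Multiply in F_5[x]: a(x)·b(x) = (x + 3)·(4x^2 + x) = 4x^3 + 3x^2 + 3x. This has degree ≥ 3, so divide by f(x) over F_5: 4x^3 + 3x^2 + 3x = (4)·(x^3 + 3x + 2) + (3x^2 + x + 2). Hence a·b ≡ 3x^2 + x + 2 (mod f). (F_5[x]/(f) is a field with 5^3 = 125 elements since f is irreducible of degree 3.)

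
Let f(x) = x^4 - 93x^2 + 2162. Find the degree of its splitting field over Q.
[K : Q] = 4

Solving the quadratic in x^2: x^2 = (93 ± √(93^2 - 4·2162))/2 = (93 ± √1)/2 = (93 ± 1)/2, giving x^2 = 46 or x^2 = 47. So f(x) = (x^2 - 46)(x^2 - 47) and the roots of f are ±√46, ±√47. Hence the splitting field is K = Q(√46, √47). Since 46 and 47 are distinct squarefree integers > 1, their product 2162 is not a perfect square, so √47 ∉ Q(√46). By the tower law [K:Q] = [Q(√46,√47):Q(√46)] · [Q(√46):Q] = 2 · 2 = 4.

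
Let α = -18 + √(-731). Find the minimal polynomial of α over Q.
m_α(x) = x^2 + 36x + 1055

From α + 18 = √(-731), squaring gives (α + 18)^2 = -731, i.e. α^2 + 36α + 324 = -731, so α^2 + 36α + 1055 = 0. The discriminant of x^2 + 36x + 1055 is (36)^2 - 4·(1055) = 1296 - 4220 = -2924, and 4·(-731) is not a perfect square in Q since -731 is squarefree and ≠ 1. Hence x^2 + 36x + 1055 is irreducible over Q and is the minimal polynomial of α.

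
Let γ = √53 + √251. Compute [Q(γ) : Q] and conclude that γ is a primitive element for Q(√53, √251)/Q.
[Q(γ) : Q] = 4 (equivalently, Q(γ) = Q(√53, √251))

Obviously Q(γ) ⊆ Q(√53, √251), and [Q(√53, √251):Q] = 4 (since 53, 251 are distinct squarefree integers > 1 with 13303 not a perfect square). To show equality we compute the minimal polynomial of γ. From γ = √53 + √251: γ^2 = 53 + 2√(13303) + 251 = 304 + 2√(13303), so γ^2 - 304 = 2√(13303); squaring, (γ^2 - 304)^2 = 4·13303, i.e. γ^4 - 608γ^2 + 92416 - 53212 = 0, i.e. γ^4 - 608γ^2 + 39204 = 0. So γ is a root of x^4 - 608x^2 + 39204. This polynomial is irreducible over Q: it has no rational root (each ±√53 ± √251 is irrational), and any factorization into two quadratics over Q would force √(13303) ∈ Q (pairing opposite roots) or √53, √251 ∈ Q (other pairings), all impossible. Hence [Q(γ):Q] = 4 = [Q(√53, √251):Q], so Q(γ) = Q(√53, √251).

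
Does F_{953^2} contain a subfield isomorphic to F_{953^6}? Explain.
No: F_{953^6} is not a subfield of F_{953^2}

F_{p^m} embeds in F_{p^n} iff m | n. Here 6 ∤ 2 (since 2 = 0·6 + 2 with remainder 2 ≠ 0), so F_{953^6} is not a subfield of F_{953^2}. Equivalently: if it were, the tower law would give 6 = [F_{953^6}:F_953] dividing [F_{953^2}:F_953] = 2, contradiction.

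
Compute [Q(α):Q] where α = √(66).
[Q(α):Q] = 2

[Q(α):Q] equals the degree of the minimal polynomial of α. Here α^2 = 66 and x^2 - 66 is irreducible (d = 66 is squarefree, ≠ 1, hence not a square), so deg(m_α) = 2. Thus [Q(α):Q] = 2.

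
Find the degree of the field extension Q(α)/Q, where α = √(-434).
[Q(α):Q] = 2

[Q(α):Q] equals the degree of the minimal polynomial of α. Here α^2 = -434 and x^2 + 434 is irreducible (d = -434 is squarefree, ≠ 1, hence not a square), so deg(m_α) = 2. Thus [Q(α):Q] = 2.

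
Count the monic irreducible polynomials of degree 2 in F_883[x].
There are 389403 monic irreducible polynomials of degree 2 over F_883

Each element of F_{883^2} that lies in no proper subfield is a root of exactly one monic irreducible of degree 2 over F_883, and each such polynomial has 2 distinct roots in F_{883^2}. By Möbius inversion the count is N_883(2) = (1/2) Σ_{d|2} μ(2/d) · 883^d = (1/2)(μ(2)·883^1 + μ(1)·883^2) = 778806/2 = 389403.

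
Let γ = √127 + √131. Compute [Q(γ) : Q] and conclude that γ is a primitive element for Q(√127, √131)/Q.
[Q(γ) : Q] = 4 (equivalently, Q(γ) = Q(√127, √131))

Obviously Q(γ) ⊆ Q(√127, √131), and [Q(√127, √131):Q] = 4 (since 127, 131 are distinct squarefree integers > 1 with 16637 not a perfect square). To show equality we compute the minimal polynomial of γ. From γ = √127 + √131: γ^2 = 127 + 2√(16637) + 131 = 258 + 2√(16637), so γ^2 - 258 = 2√(16637); squaring, (γ^2 - 258)^2 = 4·16637, i.e. γ^4 - 516γ^2 + 66564 - 66548 = 0, i.e. γ^4 - 516γ^2 + 16 = 0. So γ is a root of x^4 - 516x^2 + 16. This polynomial is irreducible over Q: it has no rational root (each ±√127 ± √131 is irrational), and any factorization into two quadratics over Q would force √(16637) ∈ Q (pairing opposite roots) or √127, √131 ∈ Q (other pairings), all impossible. Hence [Q(γ):Q] = 4 = [Q(√127, √131):Q], so Q(γ) = Q(√127, √131).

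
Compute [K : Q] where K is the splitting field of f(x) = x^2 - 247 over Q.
[K : Q] = 2

f(x) = x^2 - 247 factors as (x - √247)(x + √247). The splitting field is K = Q(√247). Since 247 is squarefree and > 1, it is not a perfect square, so x^2 - 247 is irreducible over Q and [Q(√247) : Q] = 2. Hence [K : Q] = 2.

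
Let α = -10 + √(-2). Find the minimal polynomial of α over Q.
m_α(x) = x^2 + 20x + 102

From α + 10 = √(-2), squaring gives (α + 10)^2 = -2, i.e. α^2 + 20α + 100 = -2, so α^2 + 20α + 102 = 0. The discriminant of x^2 + 20x + 102 is (20)^2 - 4·(102) = 400 - 408 = -8, and 4·(-2) is not a perfect square in Q since -2 is squarefree and ≠ 1. Hence x^2 + 20x + 102 is irreducible over Q and is the minimal polynomial of α.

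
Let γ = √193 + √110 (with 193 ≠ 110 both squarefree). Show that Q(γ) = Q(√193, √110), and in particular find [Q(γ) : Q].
[Q(γ) : Q] = 4 (equivalently, Q(γ) = Q(√193, √110))

Obviously Q(γ) ⊆ Q(√193, √110), and [Q(√193, √110):Q] = 4 (since 193, 110 are distinct squarefree integers > 1 with 21230 not a perfect square). To show equality we compute the minimal polynomial of γ. From γ = √193 + √110: γ^2 = 193 + 2√(21230) + 110 = 303 + 2√(21230), so γ^2 - 303 = 2√(21230); squaring, (γ^2 - 303)^2 = 4·21230, i.e. γ^4 - 606γ^2 + 91809 - 84920 = 0, i.e. γ^4 - 606γ^2 + 6889 = 0. So γ is a root of x^4 - 606x^2 + 6889. This polynomial is irreducible over Q: it has no rational root (each ±√193 ± √110 is irrational), and any factorization into two quadratics over Q would force √(21230) ∈ Q (pairing opposite roots) or √193, √110 ∈ Q (other pairings), all impossible. Hence [Q(γ):Q] = 4 = [Q(√193, √110):Q], so Q(γ) = Q(√193, √110).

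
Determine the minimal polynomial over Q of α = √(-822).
m_α(x) = x^2 + 822

α satisfies α^2 + 822 = 0, so x^2 + 822 annihilates α. Since d = -822 is squarefree and ≠ 1, it is not a perfect square in Q, so x^2 + 822 has no rational root and is therefore irreducible over Q (a degree-2 polynomial over a field is irreducible iff it has no root). Hence m_α(x) = x^2 + 822.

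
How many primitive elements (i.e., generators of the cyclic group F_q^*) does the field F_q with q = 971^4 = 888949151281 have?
There are φ(888949151280) = 233320808448 primitive elements

F_q^* is cyclic of order q - 1 = 888949151280. A cyclic group of order m has exactly φ(m) generators. Here m = 888949151280 = 2^4 · 3^5 · 5 · 97 · 197 · 2393, so the number of primitive elements is φ(888949151280) = 233320808448.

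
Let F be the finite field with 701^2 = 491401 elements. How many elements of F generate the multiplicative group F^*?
There are φ(491400) = 103680 primitive elements

F_q^* is cyclic of order q - 1 = 491400. A cyclic group of order m has exactly φ(m) generators. Here m = 491400 = 2^3 · 3^3 · 5^2 · 7 · 13, so the number of primitive elements is φ(491400) = 103680.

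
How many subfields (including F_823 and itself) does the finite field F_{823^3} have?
F_{823^3} has 2 subfields

The subfields of F_{p^n} are exactly the fields F_{p^d} for d | n (each is the fixed field of the unique index-d subgroup of Gal(F_{p^n}/F_p) ≅ Z/nZ). The divisors of n = 3 are {1, 3}, giving 2 subfields: F_{823^1}, F_{823^3}.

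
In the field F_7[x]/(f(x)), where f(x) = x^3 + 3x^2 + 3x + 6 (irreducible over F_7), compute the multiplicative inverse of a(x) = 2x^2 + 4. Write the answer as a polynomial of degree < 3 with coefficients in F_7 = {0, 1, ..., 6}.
a(x)^(-1) ≡ 2x^2 + 6x + 2 (mod f(x))

Since f is irreducible over F_7, F_7[x]/(f) is a field and a(x) ≠ 0 has an inverse. Apply the extended Euclidean algorithm to f(x) and a(x) in F_7[x]: f(x) = (4x + 5)·a(x) + (x);  a(x) = (2x)·(x) + (4). The last nonzero remainder is the constant 4 = gcd(f, a) in F_7. Back-substituting through the division chain expresses 4 = s(x)·a(x) + t(x)·f(x) with s(x) ≡ x^2 + 3x + 1 (mod f), so (x^2 + 3x + 1)·a(x) ≡ 4 (mod f). Multiplying by 4^(-1) ≡ 2 in F_7 gives a(x)^(-1) ≡ 2·(x^2 + 3x + 1) ≡ 2x^2 + 6x + 2 (mod f). Check: (2x^2 + 4)·(2x^2 + 6x + 2) = 4x^4 + 5x^3 + 5x^2 + 3x + 1 ≡ 1 (mod x^3 + 3x^2 + 3x + 6).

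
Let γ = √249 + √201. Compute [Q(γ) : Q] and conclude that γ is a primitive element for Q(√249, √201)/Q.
[Q(γ) : Q] = 4 (equivalently, Q(γ) = Q(√249, √201))

Obviously Q(γ) ⊆ Q(√249, √201), and [Q(√249, √201):Q] = 4 (since 249, 201 are distinct squarefree integers > 1 with 50049 not a perfect square). To show equality we compute the minimal polynomial of γ. From γ = √249 + √201: γ^2 = 249 + 2√(50049) + 201 = 450 + 2√(50049), so γ^2 - 450 = 2√(50049); squaring, (γ^2 - 450)^2 = 4·50049, i.e. γ^4 - 900γ^2 + 202500 - 200196 = 0, i.e. γ^4 - 900γ^2 + 2304 = 0. So γ is a root of x^4 - 900x^2 + 2304. This polynomial is irreducible over Q: it has no rational root (each ±√249 ± √201 is irrational), and any factorization into two quadratics over Q would force √(50049) ∈ Q (pairing opposite roots) or √249, √201 ∈ Q (other pairings), all impossible. Hence [Q(γ):Q] = 4 = [Q(√249, √201):Q], so Q(γ) = Q(√249, √201).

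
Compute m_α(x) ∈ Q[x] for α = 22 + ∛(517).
m_α(x) = x^3 - 66x^2 + 1452x - 11165

Set β = α - 22 = ∛(517), so β^3 = 517. Then (α - 22)^3 - 517 = 0, i.e. α is a root of g(x) = (x - 22)^3 - 517 = x^3 - 66x^2 + 1452x - 11165. Since g(x) = h(x - 22) where h(x) = x^3 - 517, and h is irreducible over Q (because 517 is not a perfect cube, so h has no rational root, and a monic cubic with no rational root is irreducible), g is also irreducible (irreducibility is preserved under the substitution x → x - 22). Hence m_α(x) = x^3 - 66x^2 + 1452x - 11165.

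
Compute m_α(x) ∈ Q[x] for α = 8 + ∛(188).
m_α(x) = x^3 - 24x^2 + 192x - 700

Set β = α - 8 = ∛(188), so β^3 = 188. Then (α - 8)^3 - 188 = 0, i.e. α is a root of g(x) = (x - 8)^3 - 188 = x^3 - 24x^2 + 192x - 700. Since g(x) = h(x - 8) where h(x) = x^3 - 188, and h is irreducible over Q (because 188 is not a perfect cube, so h has no rational root, and a monic cubic with no rational root is irreducible), g is also irreducible (irreducibility is preserved under the substitution x → x - 8). Hence m_α(x) = x^3 - 24x^2 + 192x - 700.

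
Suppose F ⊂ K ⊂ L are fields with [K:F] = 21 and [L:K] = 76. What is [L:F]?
[L:F] = 1596

The tower law says that for any tower of field extensions F ⊂ K ⊂ L with finite degrees, [L:F] = [L:K] · [K:F]. Here this gives [L:F] = 76 · 21 = 1596.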